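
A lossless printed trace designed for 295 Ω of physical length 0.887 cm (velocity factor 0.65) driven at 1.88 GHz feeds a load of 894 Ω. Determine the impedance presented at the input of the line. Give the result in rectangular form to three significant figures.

λ = v/f = 0.65·c / 1.88 GHz = 0.104 m
βl = 2π·l/λ = 2π × 0.0855 = 30.8°
tan(βl) = tan(30.8°) = 0.596
Z_in = Z_0·(Z_L + jZ_0·tanβl)/(Z_0 + jZ_L·tanβl)
     = 295·(894 + j176)/(295 + j533)

Z_in ≈ 284 − j338 Ω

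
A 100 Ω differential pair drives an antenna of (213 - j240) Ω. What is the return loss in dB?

RL ≈ 3.45 dB

Γ = (113 − j240)/(313 − j240), |Γ| = 0.673
RL = −20·log₁₀|Γ| = −20·log₁₀(0.673)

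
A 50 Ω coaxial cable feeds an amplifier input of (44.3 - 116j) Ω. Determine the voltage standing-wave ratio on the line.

VSWR ≈ 7.96

Γ = (Z_L − Z_0)/(Z_L + Z_0) = (-5.7 − j116)/(94.3 − j116)
|Γ| = 116/149 = 0.777
VSWR = (1 + |Γ|)/(1 − |Γ|) = 1.78/0.223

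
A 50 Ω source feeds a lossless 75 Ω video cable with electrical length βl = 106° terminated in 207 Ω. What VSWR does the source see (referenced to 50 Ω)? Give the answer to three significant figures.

VSWR ≈ 2.05

tan(βl) = -3.49
Z_in = Z_0·(Z_L + jZ_0·tanβl)/(Z_0 + jZ_L·tanβl) = 29.1 + j18.5 Ω
Γ_s = (Z_in − Z_s)/(Z_in + Z_s) = (-20.9 + j18.5)/(79.1 + j18.5), |Γ_s| = 0.344
VSWR = (1 + |Γ_s|)/(1 − |Γ_s|)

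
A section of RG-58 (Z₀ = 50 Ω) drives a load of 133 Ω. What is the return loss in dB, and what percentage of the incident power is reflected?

RL ≈ 6.87 dB; 20.6% of incident power reflected

Γ = (133 − 50)/(133 + 50) = 0.454
RL = −20·log₁₀(0.454) = 6.87 dB
P_refl/P_inc = |Γ|² = 0.206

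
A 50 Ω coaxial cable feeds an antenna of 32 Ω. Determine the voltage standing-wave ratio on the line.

Γ = (32 − 50)/(32 + 50) = -0.22
VSWR = (1 + 0.22)/(1 − 0.22)

VSWR ≈ 1.56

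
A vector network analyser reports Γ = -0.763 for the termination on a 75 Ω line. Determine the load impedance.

Z_L ≈ 10.1 Ω

Z_L = Z_0·(1 + Γ)/(1 − Γ) = 75·(0.237)/(1.76)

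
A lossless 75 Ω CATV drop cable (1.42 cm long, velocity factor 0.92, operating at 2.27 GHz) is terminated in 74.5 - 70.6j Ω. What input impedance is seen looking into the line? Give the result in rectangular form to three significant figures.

Z_in ≈ 32 − j17.1 Ω

λ = v/f = 0.92·c / 2.27 GHz = 0.122 m
βl = 2π·l/λ = 2π × 0.117 = 42°
tan(βl) = tan(42°) = 0.902
Z_in = Z_0·(Z_L + jZ_0·tanβl)/(Z_0 + jZ_L·tanβl)
     = 75·(74.5 − j2.96)/(139 + j67.2)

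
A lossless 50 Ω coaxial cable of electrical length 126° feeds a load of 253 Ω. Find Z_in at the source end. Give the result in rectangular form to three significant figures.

Z_in ≈ 14.8 + j34.2 Ω

tan(βl) = tan(126°) = -1.38
Z_in = Z_0·(Z_L + jZ_0·tanβl)/(Z_0 + jZ_L·tanβl)
     = 50·(253 − j68.8)/(50 − j348)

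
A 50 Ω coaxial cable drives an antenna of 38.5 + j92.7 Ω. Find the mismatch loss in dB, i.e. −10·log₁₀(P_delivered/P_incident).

mismatch loss ≈ 3.29 dB

Γ = (-11.5 + j92.7)/(88.5 + j92.7), |Γ| = 0.729
|Γ|² = 0.531, so P_del/P_inc = 1 − |Γ|² = 0.469
ML = −10·log₁₀(1 − |Γ|²)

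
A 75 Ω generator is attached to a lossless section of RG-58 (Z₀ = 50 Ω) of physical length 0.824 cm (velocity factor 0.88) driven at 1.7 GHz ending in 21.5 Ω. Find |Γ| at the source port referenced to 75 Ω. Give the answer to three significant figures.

|Γ| ≈ 0.535

λ = v/f = 0.88·c / 1.7 GHz = 0.155 m
βl = 2π·l/λ = 2π × 0.0531 = 19.1°
tan(βl) = 0.346
Z_in = Z_0·(Z_L + jZ_0·tanβl)/(Z_0 + jZ_L·tanβl) = 23.6 + j13.8 Ω
Γ_s = (Z_in − Z_s)/(Z_in + Z_s) = (-51.4 + j13.8)/(98.6 + j13.8), |Γ_s| = 0.535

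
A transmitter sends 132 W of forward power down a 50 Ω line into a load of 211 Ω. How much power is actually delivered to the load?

P_delivered ≈ 81.8 W

Γ = (211 − 50)/(211 + 50) = 0.617
|Γ|² = 0.381
P_refl = |Γ|²·P_inc = 50.2 W, P_del = (1 − |Γ|²)·P_inc = 81.8 W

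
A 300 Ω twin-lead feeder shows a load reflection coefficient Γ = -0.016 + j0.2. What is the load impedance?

Z_L ≈ 269 + j112 Ω

Z_L = Z_0·(1 + Γ)/(1 − Γ) = 300·(0.984 + j0.2)/(1.02 − j0.2)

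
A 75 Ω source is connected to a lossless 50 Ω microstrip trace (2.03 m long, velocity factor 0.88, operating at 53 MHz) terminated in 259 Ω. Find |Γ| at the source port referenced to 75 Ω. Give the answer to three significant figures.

|Γ| ≈ 0.654

λ = v/f = 0.88·c / 53 MHz = 4.98 m
βl = 2π·l/λ = 2π × 0.408 = 147°
tan(βl) = -0.657
Z_in = Z_0·(Z_L + jZ_0·tanβl)/(Z_0 + jZ_L·tanβl) = 29.5 + j67.5 Ω
Γ_s = (Z_in − Z_s)/(Z_in + Z_s) = (-45.5 + j67.5)/(104 + j67.5), |Γ_s| = 0.654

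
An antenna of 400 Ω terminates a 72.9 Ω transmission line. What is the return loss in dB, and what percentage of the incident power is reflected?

RL ≈ 3.2 dB; 47.8% of incident power reflected

Γ = (400 − 72.9)/(400 + 72.9) = 0.692
RL = −20·log₁₀(0.692) = 3.2 dB
P_refl/P_inc = |Γ|² = 0.478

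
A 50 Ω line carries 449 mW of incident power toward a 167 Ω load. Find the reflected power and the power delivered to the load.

P_reflected ≈ 131 mW; P_delivered ≈ 318 mW

Γ = (167 − 50)/(167 + 50) = 0.539
|Γ|² = 0.291
P_refl = |Γ|²·P_inc = 131 mW, P_del = (1 − |Γ|²)·P_inc = 318 mW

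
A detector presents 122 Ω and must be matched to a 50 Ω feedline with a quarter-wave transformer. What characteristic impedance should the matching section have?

Z_qwt ≈ 78.1 Ω

Z_qwt = √(Z_0·R_L) = √(50 × 122) = √6100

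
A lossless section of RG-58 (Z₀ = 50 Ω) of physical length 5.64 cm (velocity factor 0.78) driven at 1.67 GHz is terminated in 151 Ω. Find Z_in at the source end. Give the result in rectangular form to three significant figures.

Z_in ≈ 41 + j51.8 Ω

λ = v/f = 0.78·c / 1.67 GHz = 0.14 m
βl = 2π·l/λ = 2π × 0.403 = 145°
tan(βl) = tan(145°) = -0.703
Z_in = Z_0·(Z_L + jZ_0·tanβl)/(Z_0 + jZ_L·tanβl)
     = 50·(151 − j35.1)/(50 − j106)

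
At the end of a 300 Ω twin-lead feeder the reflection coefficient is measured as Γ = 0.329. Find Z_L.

Z_L = Z_0·(1 + Γ)/(1 − Γ) = 300·(1.33)/(0.671)

Z_L ≈ 594 Ω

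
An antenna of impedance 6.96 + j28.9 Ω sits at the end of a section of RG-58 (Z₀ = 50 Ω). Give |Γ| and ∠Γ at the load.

Γ ≈ 0.812 ∠ 119°

Γ = (Z_L − Z_0)/(Z_L + Z_0) = (-43.04 + j28.9)/(56.96 + j28.9)
|Γ| = 51.8/63.9 = 0.812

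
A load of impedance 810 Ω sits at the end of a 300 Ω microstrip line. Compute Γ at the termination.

Γ = 0.459

Γ = (Z_L − Z_0)/(Z_L + Z_0) = (810 − 300)/(810 + 300) = 510/1110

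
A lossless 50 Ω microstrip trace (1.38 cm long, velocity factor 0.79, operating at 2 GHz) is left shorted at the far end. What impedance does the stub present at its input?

Z_in ≈ +j44.9 Ω

λ = v/f = 0.79·c / 2 GHz = 0.118 m
βl = 2π·l/λ = 2π × 0.116 = 41.9°
tan(βl) = 0.898
For a shorted stub, Z_in = jZ_0·tan(βl)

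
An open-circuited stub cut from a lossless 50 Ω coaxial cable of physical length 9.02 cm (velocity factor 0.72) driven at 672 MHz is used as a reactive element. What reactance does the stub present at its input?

X_in ≈ 9.74 Ω (inductive)

λ = v/f = 0.72·c / 672 MHz = 0.321 m
βl = 2π·l/λ = 2π × 0.281 = 101°
tan(βl) = -5.13
For an open-circuited stub, Z_in = −jZ_0·cot(βl) = −jZ_0/tan(βl)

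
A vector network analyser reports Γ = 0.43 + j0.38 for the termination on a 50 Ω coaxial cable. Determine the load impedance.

Z_L = Z_0·(1 + Γ)/(1 − Γ) = 50·(1.43 + j0.38)/(0.57 − j0.38)

Z_L ≈ 71.5 + j81 Ω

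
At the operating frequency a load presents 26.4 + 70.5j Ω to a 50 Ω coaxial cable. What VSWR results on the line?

Γ = (Z_L − Z_0)/(Z_L + Z_0) = (-23.6 + j70.5)/(76.4 + j70.5)
|Γ| = 74.3/104 = 0.715
VSWR = (1 + |Γ|)/(1 − |Γ|) = 1.72/0.285

VSWR ≈ 6.02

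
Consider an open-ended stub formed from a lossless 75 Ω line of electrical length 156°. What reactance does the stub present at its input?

tan(βl) = -0.445
For an open-ended stub, Z_in = −jZ_0·cot(βl) = −jZ_0/tan(βl)

X_in ≈ 168 Ω (inductive)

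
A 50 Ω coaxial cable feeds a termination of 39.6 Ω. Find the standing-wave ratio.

For a purely resistive load, VSWR = R_L/Z_0 or Z_0/R_L (whichever > 1) = 50/39.6

VSWR ≈ 1.26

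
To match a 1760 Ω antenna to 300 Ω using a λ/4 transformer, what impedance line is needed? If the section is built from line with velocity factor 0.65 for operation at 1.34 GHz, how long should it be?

Z_qwt = √(Z_0·R_L) = √(300 × 1760) = √528000
λ = 0.65·c/f = 0.146 m, so l = λ/4 = 0.0364 m

Z_qwt ≈ 727 Ω; length ≈ 3.64 cm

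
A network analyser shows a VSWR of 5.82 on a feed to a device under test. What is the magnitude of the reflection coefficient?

|Γ| = (S − 1)/(S + 1) = (5.82 − 1)/(5.82 + 1) = 4.82/6.82

|Γ| ≈ 0.707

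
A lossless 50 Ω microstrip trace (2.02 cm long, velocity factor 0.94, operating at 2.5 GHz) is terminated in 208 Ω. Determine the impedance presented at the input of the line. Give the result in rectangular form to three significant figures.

λ = v/f = 0.94·c / 2.5 GHz = 0.113 m
βl = 2π·l/λ = 2π × 0.179 = 64.5°
tan(βl) = tan(64.5°) = 2.09
Z_in = Z_0·(Z_L + jZ_0·tanβl)/(Z_0 + jZ_L·tanβl)
     = 50·(208 + j105)/(50 + j435)

Z_in ≈ 14.6 − j22.2 Ω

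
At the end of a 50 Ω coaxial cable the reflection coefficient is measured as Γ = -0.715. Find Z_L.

Z_L = Z_0·(1 + Γ)/(1 − Γ) = 50·(0.285)/(1.71)

Z_L ≈ 8.31 Ω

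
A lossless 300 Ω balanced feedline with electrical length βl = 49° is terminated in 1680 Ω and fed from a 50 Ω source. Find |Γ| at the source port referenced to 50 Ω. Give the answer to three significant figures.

tan(βl) = 1.15
Z_in = Z_0·(Z_L + jZ_0·tanβl)/(Z_0 + jZ_L·tanβl) = 91.8 − j247 Ω
Γ_s = (Z_in − Z_s)/(Z_in + Z_s) = (41.8 − j247)/(142 − j247), |Γ_s| = 0.879

|Γ| ≈ 0.879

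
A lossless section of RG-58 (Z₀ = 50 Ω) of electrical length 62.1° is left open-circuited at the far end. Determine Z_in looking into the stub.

Z_in ≈ −j26.5 Ω

tan(βl) = 1.89
For an open-circuited stub, Z_in = −jZ_0·cot(βl) = −jZ_0/tan(βl)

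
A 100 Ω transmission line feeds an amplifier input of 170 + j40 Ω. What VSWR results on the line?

Γ = (Z_L − Z_0)/(Z_L + Z_0) = (70 + j40)/(270 + j40)
|Γ| = 80.6/273 = 0.295
VSWR = (1 + |Γ|)/(1 − |Γ|) = 1.3/0.705

VSWR ≈ 1.84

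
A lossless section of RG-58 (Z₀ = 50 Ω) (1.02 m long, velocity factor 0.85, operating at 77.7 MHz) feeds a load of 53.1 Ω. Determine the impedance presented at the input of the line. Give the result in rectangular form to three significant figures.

λ = v/f = 0.85·c / 77.7 MHz = 3.28 m
βl = 2π·l/λ = 2π × 0.311 = 112°
tan(βl) = tan(112°) = -2.49
Z_in = Z_0·(Z_L + jZ_0·tanβl)/(Z_0 + jZ_L·tanβl)
     = 50·(53.1 − j124)/(50 − j132)

Z_in ≈ 47.8 + j1.99 Ω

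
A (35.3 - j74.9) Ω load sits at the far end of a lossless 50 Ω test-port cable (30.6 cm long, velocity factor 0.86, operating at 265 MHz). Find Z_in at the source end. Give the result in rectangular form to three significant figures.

Z_in ≈ 25.4 + j59.9 Ω

λ = v/f = 0.86·c / 265 MHz = 0.974 m
βl = 2π·l/λ = 2π × 0.314 = 113°
tan(βl) = tan(113°) = -2.34
Z_in = Z_0·(Z_L + jZ_0·tanβl)/(Z_0 + jZ_L·tanβl)
     = 50·(35.3 − j192)/(-125 − j82.6)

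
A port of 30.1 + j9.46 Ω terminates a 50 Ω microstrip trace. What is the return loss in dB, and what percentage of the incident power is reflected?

Γ = (-19.9 + j9.46)/(80.1 + j9.46), |Γ| = 0.273
RL = −20·log₁₀(0.273) = 11.3 dB
P_refl/P_inc = |Γ|² = 0.0746

RL ≈ 11.3 dB; 7.46% of incident power reflected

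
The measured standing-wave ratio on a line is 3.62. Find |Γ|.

|Γ| ≈ 0.567

|Γ| = (S − 1)/(S + 1) = (3.62 − 1)/(3.62 + 1) = 2.62/4.62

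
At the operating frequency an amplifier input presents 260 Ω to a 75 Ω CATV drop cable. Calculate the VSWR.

For a purely resistive load, VSWR = R_L/Z_0 or Z_0/R_L (whichever > 1) = 260/75

VSWR ≈ 3.47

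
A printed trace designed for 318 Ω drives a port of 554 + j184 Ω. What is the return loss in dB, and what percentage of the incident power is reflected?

Γ = (236 + j184)/(872 + j184), |Γ| = 0.336
RL = −20·log₁₀(0.336) = 9.48 dB
P_refl/P_inc = |Γ|² = 0.113

RL ≈ 9.48 dB; 11.3% of incident power reflected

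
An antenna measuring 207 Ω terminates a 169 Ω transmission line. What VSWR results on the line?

For a purely resistive load, VSWR = R_L/Z_0 or Z_0/R_L (whichever > 1) = 207/169

VSWR ≈ 1.22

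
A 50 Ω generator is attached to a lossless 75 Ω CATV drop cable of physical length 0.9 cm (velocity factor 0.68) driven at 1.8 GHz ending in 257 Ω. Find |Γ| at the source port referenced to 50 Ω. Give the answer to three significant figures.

λ = v/f = 0.68·c / 1.8 GHz = 0.113 m
βl = 2π·l/λ = 2π × 0.0794 = 28.6°
tan(βl) = 0.545
Z_in = Z_0·(Z_L + jZ_0·tanβl)/(Z_0 + jZ_L·tanβl) = 74.3 − j97.8 Ω
Γ_s = (Z_in − Z_s)/(Z_in + Z_s) = (24.3 − j97.8)/(124 − j97.8), |Γ_s| = 0.637

|Γ| ≈ 0.637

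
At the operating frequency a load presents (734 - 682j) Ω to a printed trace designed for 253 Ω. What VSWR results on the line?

VSWR ≈ 5.57

Γ = (Z_L − Z_0)/(Z_L + Z_0) = (481 − j682)/(987 − j682)
|Γ| = 835/1200 = 0.696
VSWR = (1 + |Γ|)/(1 − |Γ|) = 1.7/0.304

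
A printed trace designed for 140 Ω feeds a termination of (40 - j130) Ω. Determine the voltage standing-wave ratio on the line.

VSWR ≈ 6.65

Γ = (Z_L − Z_0)/(Z_L + Z_0) = (-100 − j130)/(180 − j130)
|Γ| = 164/222 = 0.739
VSWR = (1 + |Γ|)/(1 − |Γ|) = 1.74/0.261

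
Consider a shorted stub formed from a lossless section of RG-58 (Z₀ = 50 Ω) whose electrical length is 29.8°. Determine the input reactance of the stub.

X_in ≈ 28.6 Ω (inductive)

tan(βl) = 0.573
For a shorted stub, Z_in = jZ_0·tan(βl)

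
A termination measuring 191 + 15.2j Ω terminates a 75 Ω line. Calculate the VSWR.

VSWR ≈ 2.57

Γ = (Z_L − Z_0)/(Z_L + Z_0) = (116 + j15.2)/(266 + j15.2)
|Γ| = 117/266 = 0.439
VSWR = (1 + |Γ|)/(1 − |Γ|) = 1.44/0.561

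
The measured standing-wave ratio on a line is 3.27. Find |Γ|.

|Γ| ≈ 0.532

|Γ| = (S − 1)/(S + 1) = (3.27 − 1)/(3.27 + 1) = 2.27/4.27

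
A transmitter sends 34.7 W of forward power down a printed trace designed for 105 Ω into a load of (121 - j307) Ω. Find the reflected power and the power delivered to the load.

|Γ| = |(16 − j307)/(226 − j307)| = 0.806
|Γ|² = 0.65
P_refl = |Γ|²·P_inc = 22.6 W, P_del = (1 − |Γ|²)·P_inc = 12.1 W

P_reflected ≈ 22.6 W; P_delivered ≈ 12.1 W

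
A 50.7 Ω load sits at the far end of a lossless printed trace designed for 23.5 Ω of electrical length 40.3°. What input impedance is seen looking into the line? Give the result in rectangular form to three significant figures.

Z_in ≈ 20 − j16.8 Ω

tan(βl) = tan(40.3°) = 0.848
Z_in = Z_0·(Z_L + jZ_0·tanβl)/(Z_0 + jZ_L·tanβl)
     = 23.5·(50.7 + j19.9)/(23.5 + j43)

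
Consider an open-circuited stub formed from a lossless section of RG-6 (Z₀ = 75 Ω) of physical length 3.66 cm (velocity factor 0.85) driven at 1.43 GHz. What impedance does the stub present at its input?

λ = v/f = 0.85·c / 1.43 GHz = 0.178 m
βl = 2π·l/λ = 2π × 0.205 = 73.9°
tan(βl) = 3.46
For an open-circuited stub, Z_in = −jZ_0·cot(βl) = −jZ_0/tan(βl)

Z_in ≈ −j21.7 Ω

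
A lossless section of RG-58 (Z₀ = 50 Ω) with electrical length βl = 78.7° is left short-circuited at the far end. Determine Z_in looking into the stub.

tan(βl) = 5
For a short-circuited stub, Z_in = jZ_0·tan(βl)

Z_in ≈ +j250 Ω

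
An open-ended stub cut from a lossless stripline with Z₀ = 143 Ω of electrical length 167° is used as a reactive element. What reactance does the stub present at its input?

X_in ≈ 619 Ω (inductive)

tan(βl) = -0.231
For an open-ended stub, Z_in = −jZ_0·cot(βl) = −jZ_0/tan(βl)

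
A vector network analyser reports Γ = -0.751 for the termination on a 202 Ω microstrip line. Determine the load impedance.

Z_L ≈ 28.7 Ω

Z_L = Z_0·(1 + Γ)/(1 − Γ) = 202·(0.249)/(1.75)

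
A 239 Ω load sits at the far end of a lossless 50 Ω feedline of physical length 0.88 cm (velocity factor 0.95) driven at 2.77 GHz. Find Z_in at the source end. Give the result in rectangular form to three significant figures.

λ = v/f = 0.95·c / 2.77 GHz = 0.103 m
βl = 2π·l/λ = 2π × 0.0855 = 30.8°
tan(βl) = tan(30.8°) = 0.596
Z_in = Z_0·(Z_L + jZ_0·tanβl)/(Z_0 + jZ_L·tanβl)
     = 50·(239 + j29.8)/(50 + j142)

Z_in ≈ 35.5 − j71.4 Ω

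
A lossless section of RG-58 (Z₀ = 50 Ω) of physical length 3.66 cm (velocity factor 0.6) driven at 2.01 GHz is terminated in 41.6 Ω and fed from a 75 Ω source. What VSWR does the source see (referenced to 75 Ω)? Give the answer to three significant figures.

λ = v/f = 0.6·c / 2.01 GHz = 0.0896 m
βl = 2π·l/λ = 2π × 0.409 = 147°
tan(βl) = -0.646
Z_in = Z_0·(Z_L + jZ_0·tanβl)/(Z_0 + jZ_L·tanβl) = 45.7 − j7.71 Ω
Γ_s = (Z_in − Z_s)/(Z_in + Z_s) = (-29.3 − j7.71)/(121 − j7.71), |Γ_s| = 0.25
VSWR = (1 + |Γ_s|)/(1 − |Γ_s|)

VSWR ≈ 1.67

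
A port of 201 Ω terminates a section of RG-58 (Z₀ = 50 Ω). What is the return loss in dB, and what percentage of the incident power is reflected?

Γ = (201 − 50)/(201 + 50) = 0.602
RL = −20·log₁₀(0.602) = 4.41 dB
P_refl/P_inc = |Γ|² = 0.362

RL ≈ 4.41 dB; 36.2% of incident power reflected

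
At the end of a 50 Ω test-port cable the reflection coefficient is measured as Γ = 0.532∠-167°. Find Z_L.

Z_L ≈ 15.5 − j5.16 Ω

Z_L = Z_0·(1 + Γ)/(1 − Γ) = 50·(0.482 − j0.12)/(1.52 + j0.12)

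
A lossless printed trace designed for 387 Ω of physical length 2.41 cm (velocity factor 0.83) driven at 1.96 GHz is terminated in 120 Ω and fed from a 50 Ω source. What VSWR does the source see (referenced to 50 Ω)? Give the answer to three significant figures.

λ = v/f = 0.83·c / 1.96 GHz = 0.127 m
βl = 2π·l/λ = 2π × 0.19 = 68.3°
tan(βl) = 2.51
Z_in = Z_0·(Z_L + jZ_0·tanβl)/(Z_0 + jZ_L·tanβl) = 546 + j547 Ω
Γ_s = (Z_in − Z_s)/(Z_in + Z_s) = (496 + j547)/(596 + j547), |Γ_s| = 0.913
VSWR = (1 + |Γ_s|)/(1 − |Γ_s|)

VSWR ≈ 21.9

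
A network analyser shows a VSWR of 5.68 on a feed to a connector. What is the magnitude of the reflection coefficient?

|Γ| ≈ 0.701

|Γ| = (S − 1)/(S + 1) = (5.68 − 1)/(5.68 + 1) = 4.68/6.68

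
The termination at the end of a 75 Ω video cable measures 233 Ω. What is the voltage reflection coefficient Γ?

Γ = (Z_L − Z_0)/(Z_L + Z_0) = (233 − 75)/(233 + 75) = 158/308

Γ = 0.513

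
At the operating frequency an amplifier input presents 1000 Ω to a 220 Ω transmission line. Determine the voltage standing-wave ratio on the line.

For a purely resistive load, VSWR = R_L/Z_0 or Z_0/R_L (whichever > 1) = 1000/220

VSWR ≈ 4.55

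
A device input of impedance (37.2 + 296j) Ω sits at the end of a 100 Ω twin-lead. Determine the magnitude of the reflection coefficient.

|Γ| ≈ 0.927

Γ = (Z_L − Z_0)/(Z_L + Z_0) = (-62.8 + j296)/(137.2 + j296)
|Γ| = 303/326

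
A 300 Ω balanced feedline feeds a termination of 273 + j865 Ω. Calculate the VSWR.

VSWR ≈ 11.1

Γ = (Z_L − Z_0)/(Z_L + Z_0) = (-27 + j865)/(573 + j865)
|Γ| = 865/1040 = 0.834
VSWR = (1 + |Γ|)/(1 − |Γ|) = 1.83/0.166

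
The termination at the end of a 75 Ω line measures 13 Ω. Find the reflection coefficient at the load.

Γ = (Z_L − Z_0)/(Z_L + Z_0) = (13 − 75)/(13 + 75) = -62/88

Γ = -0.705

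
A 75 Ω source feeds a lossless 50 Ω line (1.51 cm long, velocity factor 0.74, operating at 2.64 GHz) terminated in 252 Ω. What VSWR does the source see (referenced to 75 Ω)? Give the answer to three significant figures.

VSWR ≈ 6.81

λ = v/f = 0.74·c / 2.64 GHz = 0.0841 m
βl = 2π·l/λ = 2π × 0.18 = 64.6°
tan(βl) = 2.11
Z_in = Z_0·(Z_L + jZ_0·tanβl)/(Z_0 + jZ_L·tanβl) = 12 − j22.6 Ω
Γ_s = (Z_in − Z_s)/(Z_in + Z_s) = (-63 − j22.6)/(87 − j22.6), |Γ_s| = 0.744
VSWR = (1 + |Γ_s|)/(1 − |Γ_s|)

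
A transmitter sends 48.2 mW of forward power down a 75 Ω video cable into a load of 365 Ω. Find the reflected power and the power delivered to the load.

P_reflected ≈ 20.9 mW; P_delivered ≈ 27.3 mW

Γ = (365 − 75)/(365 + 75) = 0.659
|Γ|² = 0.434
P_refl = |Γ|²·P_inc = 20.9 mW, P_del = (1 − |Γ|²)·P_inc = 27.3 mW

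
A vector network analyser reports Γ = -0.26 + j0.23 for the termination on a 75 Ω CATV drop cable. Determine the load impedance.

Z_L ≈ 40.2 + j21 Ω

Z_L = Z_0·(1 + Γ)/(1 − Γ) = 75·(0.74 + j0.23)/(1.26 − j0.23)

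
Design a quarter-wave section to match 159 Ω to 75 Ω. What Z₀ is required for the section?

Z_qwt ≈ 109 Ω

Z_qwt = √(Z_0·R_L) = √(75 × 159) = √11920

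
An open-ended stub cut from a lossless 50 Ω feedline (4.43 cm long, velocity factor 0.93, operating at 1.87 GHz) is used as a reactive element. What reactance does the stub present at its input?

X_in ≈ 15.2 Ω (inductive)

λ = v/f = 0.93·c / 1.87 GHz = 0.149 m
βl = 2π·l/λ = 2π × 0.297 = 107°
tan(βl) = -3.29
For an open-ended stub, Z_in = −jZ_0·cot(βl) = −jZ_0/tan(βl)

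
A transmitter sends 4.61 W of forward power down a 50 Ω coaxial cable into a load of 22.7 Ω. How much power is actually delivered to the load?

Γ = (22.7 − 50)/(22.7 + 50) = -0.376
|Γ|² = 0.141
P_refl = |Γ|²·P_inc = 0.65 W, P_del = (1 − |Γ|²)·P_inc = 3.96 W

P_delivered ≈ 3.96 W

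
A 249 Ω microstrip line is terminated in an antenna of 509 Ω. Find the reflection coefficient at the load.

Γ = 0.343

Γ = (Z_L − Z_0)/(Z_L + Z_0) = (509 − 249)/(509 + 249) = 260/758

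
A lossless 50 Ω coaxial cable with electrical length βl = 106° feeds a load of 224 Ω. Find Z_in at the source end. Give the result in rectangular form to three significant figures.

Z_in ≈ 12 + j13.6 Ω

tan(βl) = tan(106°) = -3.49
Z_in = Z_0·(Z_L + jZ_0·tanβl)/(Z_0 + jZ_L·tanβl)
     = 50·(224 − j174)/(50 − j781)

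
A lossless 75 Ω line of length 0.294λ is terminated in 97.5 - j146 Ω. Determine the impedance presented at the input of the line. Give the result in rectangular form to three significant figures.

βl = 2π × 0.294 = 106°
tan(βl) = tan(106°) = -3.52
Z_in = Z_0·(Z_L + jZ_0·tanβl)/(Z_0 + jZ_L·tanβl)
     = 75·(97.5 − j410)/(-440 − j344)

Z_in ≈ 23.6 + j51.5 Ω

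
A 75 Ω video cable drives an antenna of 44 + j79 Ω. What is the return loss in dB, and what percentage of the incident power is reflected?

Γ = (-31 + j79)/(119 + j79), |Γ| = 0.594
RL = −20·log₁₀(0.594) = 4.52 dB
P_refl/P_inc = |Γ|² = 0.353

RL ≈ 4.52 dB; 35.3% of incident power reflected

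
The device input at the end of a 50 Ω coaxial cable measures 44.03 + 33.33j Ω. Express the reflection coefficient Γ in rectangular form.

Γ = (Z_L − Z_0)/(Z_L + Z_0) = (-5.97 + j33.33)/(94.03 + j33.33)

Γ ≈ 0.0552 + j0.335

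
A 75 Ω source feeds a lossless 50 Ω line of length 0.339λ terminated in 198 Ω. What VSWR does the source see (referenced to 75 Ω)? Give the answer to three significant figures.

βl = 2π × 0.339 = 122°
tan(βl) = -1.6
Z_in = Z_0·(Z_L + jZ_0·tanβl)/(Z_0 + jZ_L·tanβl) = 17.1 + j28.6 Ω
Γ_s = (Z_in − Z_s)/(Z_in + Z_s) = (-57.9 + j28.6)/(92.1 + j28.6), |Γ_s| = 0.669
VSWR = (1 + |Γ_s|)/(1 − |Γ_s|)

VSWR ≈ 5.04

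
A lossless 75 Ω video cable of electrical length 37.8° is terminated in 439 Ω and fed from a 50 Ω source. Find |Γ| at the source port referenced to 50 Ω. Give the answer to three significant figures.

|Γ| ≈ 0.749

tan(βl) = 0.776
Z_in = Z_0·(Z_L + jZ_0·tanβl)/(Z_0 + jZ_L·tanβl) = 32.5 − j89.5 Ω
Γ_s = (Z_in − Z_s)/(Z_in + Z_s) = (-17.5 − j89.5)/(82.5 − j89.5), |Γ_s| = 0.749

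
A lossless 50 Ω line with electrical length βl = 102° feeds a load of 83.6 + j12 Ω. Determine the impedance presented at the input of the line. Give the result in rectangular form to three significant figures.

tan(βl) = tan(102°) = -4.7
Z_in = Z_0·(Z_L + jZ_0·tanβl)/(Z_0 + jZ_L·tanβl)
     = 50·(83.6 − j223)/(106 − j393)

Z_in ≈ 29.1 + j2.75 Ω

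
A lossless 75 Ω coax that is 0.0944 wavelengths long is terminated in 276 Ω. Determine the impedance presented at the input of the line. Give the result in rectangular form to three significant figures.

βl = 2π × 0.0944 = 34°
tan(βl) = tan(34°) = 0.674
Z_in = Z_0·(Z_L + jZ_0·tanβl)/(Z_0 + jZ_L·tanβl)
     = 75·(276 + j50.6)/(75 + j186)

Z_in ≈ 56.1 − j88.6 Ω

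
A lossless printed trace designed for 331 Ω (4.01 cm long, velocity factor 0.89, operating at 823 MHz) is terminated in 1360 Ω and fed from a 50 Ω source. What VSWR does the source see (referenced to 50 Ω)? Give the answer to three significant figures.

VSWR ≈ 14.9

λ = v/f = 0.89·c / 823 MHz = 0.324 m
βl = 2π·l/λ = 2π × 0.124 = 44.5°
tan(βl) = 0.983
Z_in = Z_0·(Z_L + jZ_0·tanβl)/(Z_0 + jZ_L·tanβl) = 155 − j299 Ω
Γ_s = (Z_in − Z_s)/(Z_in + Z_s) = (105 − j299)/(205 − j299), |Γ_s| = 0.874
VSWR = (1 + |Γ_s|)/(1 − |Γ_s|)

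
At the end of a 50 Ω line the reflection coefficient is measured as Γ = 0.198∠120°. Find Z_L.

Z_L = Z_0·(1 + Γ)/(1 − Γ) = 50·(0.901 + j0.171)/(1.1 − j0.171)

Z_L ≈ 38.8 + j13.9 Ω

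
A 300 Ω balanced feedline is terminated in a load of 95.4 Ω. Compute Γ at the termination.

Γ = -0.517

Γ = (Z_L − Z_0)/(Z_L + Z_0) = (95.4 − 300)/(95.4 + 300) = -204.6/395.4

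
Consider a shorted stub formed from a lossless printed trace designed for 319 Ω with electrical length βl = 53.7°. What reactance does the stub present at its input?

X_in ≈ 434 Ω (inductive)

tan(βl) = 1.36
For a shorted stub, Z_in = jZ_0·tan(βl)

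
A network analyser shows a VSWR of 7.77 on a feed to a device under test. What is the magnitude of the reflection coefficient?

|Γ| = (S − 1)/(S + 1) = (7.77 − 1)/(7.77 + 1) = 6.77/8.77

|Γ| ≈ 0.772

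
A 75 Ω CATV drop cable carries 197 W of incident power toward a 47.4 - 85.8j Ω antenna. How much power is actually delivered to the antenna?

P_delivered ≈ 125 W

|Γ| = |(-27.6 − j85.8)/(122.4 − j85.8)| = 0.603
|Γ|² = 0.364
P_refl = |Γ|²·P_inc = 71.6 W, P_del = (1 − |Γ|²)·P_inc = 125 W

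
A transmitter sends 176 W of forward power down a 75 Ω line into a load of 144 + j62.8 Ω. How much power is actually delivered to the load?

|Γ| = |(69 + j62.8)/(219 + j62.8)| = 0.41
|Γ|² = 0.168
P_refl = |Γ|²·P_inc = 29.5 W, P_del = (1 − |Γ|²)·P_inc = 146 W

P_delivered ≈ 146 W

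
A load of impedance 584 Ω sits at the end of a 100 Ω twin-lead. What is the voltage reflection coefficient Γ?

Γ = (Z_L − Z_0)/(Z_L + Z_0) = (584 − 100)/(584 + 100) = 484/684

Γ = 0.708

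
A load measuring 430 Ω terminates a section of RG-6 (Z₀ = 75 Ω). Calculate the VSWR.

VSWR ≈ 5.73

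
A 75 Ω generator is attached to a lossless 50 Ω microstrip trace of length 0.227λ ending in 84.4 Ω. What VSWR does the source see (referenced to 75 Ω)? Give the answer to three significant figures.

VSWR ≈ 2.51

βl = 2π × 0.227 = 81.7°
tan(βl) = 6.87
Z_in = Z_0·(Z_L + jZ_0·tanβl)/(Z_0 + jZ_L·tanβl) = 30 − j4.69 Ω
Γ_s = (Z_in − Z_s)/(Z_in + Z_s) = (-45 − j4.69)/(105 − j4.69), |Γ_s| = 0.43
VSWR = (1 + |Γ_s|)/(1 − |Γ_s|)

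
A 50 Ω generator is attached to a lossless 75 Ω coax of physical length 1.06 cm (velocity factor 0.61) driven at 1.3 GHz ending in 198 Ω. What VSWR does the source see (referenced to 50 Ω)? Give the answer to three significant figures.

λ = v/f = 0.61·c / 1.3 GHz = 0.141 m
βl = 2π·l/λ = 2π × 0.0753 = 27.1°
tan(βl) = 0.512
Z_in = Z_0·(Z_L + jZ_0·tanβl)/(Z_0 + jZ_L·tanβl) = 88.4 − j81.1 Ω
Γ_s = (Z_in − Z_s)/(Z_in + Z_s) = (38.4 − j81.1)/(138 − j81.1), |Γ_s| = 0.559
VSWR = (1 + |Γ_s|)/(1 − |Γ_s|)

VSWR ≈ 3.54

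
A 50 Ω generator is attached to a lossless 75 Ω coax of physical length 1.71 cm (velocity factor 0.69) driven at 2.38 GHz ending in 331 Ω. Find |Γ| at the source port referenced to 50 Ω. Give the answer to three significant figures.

λ = v/f = 0.69·c / 2.38 GHz = 0.087 m
βl = 2π·l/λ = 2π × 0.197 = 70.8°
tan(βl) = 2.87
Z_in = Z_0·(Z_L + jZ_0·tanβl)/(Z_0 + jZ_L·tanβl) = 18.9 − j24.7 Ω
Γ_s = (Z_in − Z_s)/(Z_in + Z_s) = (-31.1 − j24.7)/(68.9 − j24.7), |Γ_s| = 0.542

|Γ| ≈ 0.542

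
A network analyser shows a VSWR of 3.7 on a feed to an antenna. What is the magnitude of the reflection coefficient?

|Γ| ≈ 0.574

|Γ| = (S − 1)/(S + 1) = (3.7 − 1)/(3.7 + 1) = 2.7/4.7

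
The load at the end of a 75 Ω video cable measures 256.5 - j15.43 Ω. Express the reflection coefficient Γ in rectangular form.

Γ ≈ 0.548 − j0.021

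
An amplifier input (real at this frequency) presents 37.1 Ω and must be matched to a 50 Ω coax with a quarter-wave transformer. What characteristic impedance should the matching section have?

Z_qwt ≈ 43.1 Ω

Z_qwt = √(Z_0·R_L) = √(50 × 37.1) = √1855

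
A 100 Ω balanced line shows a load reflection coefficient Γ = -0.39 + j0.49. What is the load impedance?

Z_L ≈ 28 + j45.1 Ω

Z_L = Z_0·(1 + Γ)/(1 − Γ) = 100·(0.61 + j0.49)/(1.39 − j0.49)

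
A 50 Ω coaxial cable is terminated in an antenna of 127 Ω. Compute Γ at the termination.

Γ = 0.435

Γ = (Z_L − Z_0)/(Z_L + Z_0) = (127 − 50)/(127 + 50) = 77/177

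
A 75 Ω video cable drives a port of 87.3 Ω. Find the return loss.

RL ≈ 22.4 dB

Γ = (87.3 − 75)/(87.3 + 75) = 0.0758
RL = −20·log₁₀|Γ| = −20·log₁₀(0.0758)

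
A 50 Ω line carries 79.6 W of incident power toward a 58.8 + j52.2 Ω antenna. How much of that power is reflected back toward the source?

P_reflected ≈ 15.3 W

|Γ| = |(8.8 + j52.2)/(108.8 + j52.2)| = 0.439
|Γ|² = 0.192
P_refl = |Γ|²·P_inc = 15.3 W, P_del = (1 − |Γ|²)·P_inc = 64.3 W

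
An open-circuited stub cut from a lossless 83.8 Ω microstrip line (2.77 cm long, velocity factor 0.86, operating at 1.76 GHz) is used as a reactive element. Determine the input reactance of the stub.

X_in ≈ -33.8 Ω (capacitive)

λ = v/f = 0.86·c / 1.76 GHz = 0.147 m
βl = 2π·l/λ = 2π × 0.189 = 68°
tan(βl) = 2.48
For an open-circuited stub, Z_in = −jZ_0·cot(βl) = −jZ_0/tan(βl)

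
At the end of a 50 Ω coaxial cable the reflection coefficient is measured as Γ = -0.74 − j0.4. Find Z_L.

Z_L ≈ 4.59 − j12.5 Ω

Z_L = Z_0·(1 + Γ)/(1 − Γ) = 50·(0.26 − j0.4)/(1.74 + j0.4)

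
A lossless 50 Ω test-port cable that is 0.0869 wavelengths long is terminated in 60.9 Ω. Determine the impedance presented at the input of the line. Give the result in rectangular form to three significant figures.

βl = 2π × 0.0869 = 31.3°
tan(βl) = tan(31.3°) = 0.608
Z_in = Z_0·(Z_L + jZ_0·tanβl)/(Z_0 + jZ_L·tanβl)
     = 50·(60.9 + j30.4)/(50 + j37)

Z_in ≈ 53.9 − j9.49 Ω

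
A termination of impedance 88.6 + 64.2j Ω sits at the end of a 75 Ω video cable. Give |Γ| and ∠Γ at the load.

Γ = (Z_L − Z_0)/(Z_L + Z_0) = (13.6 + j64.2)/(163.6 + j64.2)
|Γ| = 65.6/176 = 0.373

Γ ≈ 0.373 ∠ 56.6°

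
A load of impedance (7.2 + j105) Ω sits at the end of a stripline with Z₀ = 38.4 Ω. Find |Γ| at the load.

Γ = (Z_L − Z_0)/(Z_L + Z_0) = (-31.2 + j105)/(45.6 + j105)
|Γ| = 110/114

|Γ| ≈ 0.957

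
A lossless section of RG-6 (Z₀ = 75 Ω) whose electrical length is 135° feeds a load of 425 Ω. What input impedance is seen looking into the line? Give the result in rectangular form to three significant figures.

Z_in ≈ 25.7 + j70.5 Ω

tan(βl) = tan(135°) = -1
Z_in = Z_0·(Z_L + jZ_0·tanβl)/(Z_0 + jZ_L·tanβl)
     = 75·(425 − j75)/(75 − j425)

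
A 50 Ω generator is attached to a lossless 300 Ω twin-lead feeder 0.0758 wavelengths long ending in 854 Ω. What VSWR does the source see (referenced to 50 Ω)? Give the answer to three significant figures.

βl = 2π × 0.0758 = 27.3°
tan(βl) = 0.516
Z_in = Z_0·(Z_L + jZ_0·tanβl)/(Z_0 + jZ_L·tanβl) = 343 − j348 Ω
Γ_s = (Z_in − Z_s)/(Z_in + Z_s) = (293 − j348)/(393 − j348), |Γ_s| = 0.867
VSWR = (1 + |Γ_s|)/(1 − |Γ_s|)

VSWR ≈ 14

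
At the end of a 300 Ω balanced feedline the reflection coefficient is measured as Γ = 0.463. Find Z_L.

Z_L = Z_0·(1 + Γ)/(1 − Γ) = 300·(1.46)/(0.537)

Z_L ≈ 817 Ω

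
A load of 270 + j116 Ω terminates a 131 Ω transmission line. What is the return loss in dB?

RL ≈ 7.26 dB

Γ = (139 + j116)/(401 + j116), |Γ| = 0.434
RL = −20·log₁₀|Γ| = −20·log₁₀(0.434)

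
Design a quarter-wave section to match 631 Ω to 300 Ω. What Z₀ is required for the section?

Z_qwt = √(Z_0·R_L) = √(300 × 631) = √189300

Z_qwt ≈ 435 Ω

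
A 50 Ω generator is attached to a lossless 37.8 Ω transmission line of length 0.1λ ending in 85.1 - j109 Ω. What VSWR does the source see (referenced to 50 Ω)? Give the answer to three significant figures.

βl = 2π × 0.1 = 36°
tan(βl) = 0.727
Z_in = Z_0·(Z_L + jZ_0·tanβl)/(Z_0 + jZ_L·tanβl) = 10.6 − j32 Ω
Γ_s = (Z_in − Z_s)/(Z_in + Z_s) = (-39.4 − j32)/(60.6 − j32), |Γ_s| = 0.74
VSWR = (1 + |Γ_s|)/(1 − |Γ_s|)

VSWR ≈ 6.7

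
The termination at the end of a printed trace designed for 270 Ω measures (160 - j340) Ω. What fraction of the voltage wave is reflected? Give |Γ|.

Γ = (Z_L − Z_0)/(Z_L + Z_0) = (-110 − j340)/(430 − j340)
|Γ| = 357/548

|Γ| ≈ 0.652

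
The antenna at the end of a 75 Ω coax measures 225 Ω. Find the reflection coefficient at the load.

Γ = 0.5

Γ = (Z_L − Z_0)/(Z_L + Z_0) = (225 − 75)/(225 + 75) = 150/300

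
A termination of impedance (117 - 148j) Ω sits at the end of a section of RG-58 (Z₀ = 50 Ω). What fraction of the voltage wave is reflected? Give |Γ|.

|Γ| ≈ 0.728

Γ = (Z_L − Z_0)/(Z_L + Z_0) = (67 − j148)/(167 − j148)
|Γ| = 162/223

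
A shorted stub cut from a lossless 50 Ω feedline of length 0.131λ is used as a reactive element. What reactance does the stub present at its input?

βl = 2π × 0.131 = 47.2°
tan(βl) = 1.08
For a shorted stub, Z_in = jZ_0·tan(βl)

X_in ≈ 53.9 Ω (inductive)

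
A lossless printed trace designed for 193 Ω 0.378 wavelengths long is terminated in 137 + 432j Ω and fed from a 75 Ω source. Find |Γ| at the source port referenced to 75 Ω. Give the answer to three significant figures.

|Γ| ≈ 0.744

βl = 2π × 0.378 = 136°
tan(βl) = -0.963
Z_in = Z_0·(Z_L + jZ_0·tanβl)/(Z_0 + jZ_L·tanβl) = 25.3 + j83.5 Ω
Γ_s = (Z_in − Z_s)/(Z_in + Z_s) = (-49.7 + j83.5)/(100 + j83.5), |Γ_s| = 0.744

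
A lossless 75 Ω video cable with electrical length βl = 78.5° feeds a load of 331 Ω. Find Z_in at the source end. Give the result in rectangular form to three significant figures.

tan(βl) = tan(78.5°) = 4.92
Z_in = Z_0·(Z_L + jZ_0·tanβl)/(Z_0 + jZ_L·tanβl)
     = 75·(331 + j369)/(75 + j1630)

Z_in ≈ 17.7 − j14.4 Ω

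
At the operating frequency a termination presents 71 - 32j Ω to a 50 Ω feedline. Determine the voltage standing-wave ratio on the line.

VSWR ≈ 1.88

Γ = (Z_L − Z_0)/(Z_L + Z_0) = (21 − j32)/(121 − j32)
|Γ| = 38.3/125 = 0.306
VSWR = (1 + |Γ|)/(1 − |Γ|) = 1.31/0.694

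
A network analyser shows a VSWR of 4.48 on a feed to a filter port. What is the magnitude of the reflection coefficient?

|Γ| ≈ 0.635

|Γ| = (S − 1)/(S + 1) = (4.48 − 1)/(4.48 + 1) = 3.48/5.48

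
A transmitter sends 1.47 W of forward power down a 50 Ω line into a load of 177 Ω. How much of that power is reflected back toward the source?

P_reflected ≈ 0.46 W

Γ = (177 − 50)/(177 + 50) = 0.559
|Γ|² = 0.313
P_refl = |Γ|²·P_inc = 0.46 W, P_del = (1 − |Γ|²)·P_inc = 1.01 W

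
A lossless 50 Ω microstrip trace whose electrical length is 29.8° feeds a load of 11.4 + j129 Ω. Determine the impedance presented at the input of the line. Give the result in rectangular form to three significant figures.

Z_in ≈ 61.8 − j313 Ω

tan(βl) = tan(29.8°) = 0.573
Z_in = Z_0·(Z_L + jZ_0·tanβl)/(Z_0 + jZ_L·tanβl)
     = 50·(11.4 + j158)/(-23.9 + j6.53)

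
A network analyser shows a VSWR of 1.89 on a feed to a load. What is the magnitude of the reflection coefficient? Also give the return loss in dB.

|Γ| = (S − 1)/(S + 1) = (1.89 − 1)/(1.89 + 1) = 0.89/2.89
RL = −20·log₁₀|Γ| = −20·log₁₀(0.308)

|Γ| ≈ 0.308; return loss ≈ 10.2 dB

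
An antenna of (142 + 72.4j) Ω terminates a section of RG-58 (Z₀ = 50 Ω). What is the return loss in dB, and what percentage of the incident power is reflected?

RL ≈ 4.87 dB; 32.6% of incident power reflected

Γ = (92 + j72.4)/(192 + j72.4), |Γ| = 0.571
RL = −20·log₁₀(0.571) = 4.87 dB
P_refl/P_inc = |Γ|² = 0.326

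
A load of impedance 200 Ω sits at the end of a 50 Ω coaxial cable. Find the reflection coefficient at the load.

Γ = 0.6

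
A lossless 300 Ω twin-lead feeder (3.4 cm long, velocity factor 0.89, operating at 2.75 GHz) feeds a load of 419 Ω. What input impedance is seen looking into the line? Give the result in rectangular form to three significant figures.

Z_in ≈ 258 + j83.7 Ω

λ = v/f = 0.89·c / 2.75 GHz = 0.0971 m
βl = 2π·l/λ = 2π × 0.35 = 126°
tan(βl) = tan(126°) = -1.37
Z_in = Z_0·(Z_L + jZ_0·tanβl)/(Z_0 + jZ_L·tanβl)
     = 300·(419 − j412)/(300 − j575)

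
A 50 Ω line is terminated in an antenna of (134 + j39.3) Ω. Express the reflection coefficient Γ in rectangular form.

Γ = (Z_L − Z_0)/(Z_L + Z_0) = (84 + j39.3)/(184 + j39.3)

Γ ≈ 0.48 + j0.111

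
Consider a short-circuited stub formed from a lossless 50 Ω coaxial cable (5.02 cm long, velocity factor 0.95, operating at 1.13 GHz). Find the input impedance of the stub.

λ = v/f = 0.95·c / 1.13 GHz = 0.252 m
βl = 2π·l/λ = 2π × 0.199 = 71.7°
tan(βl) = 3.02
For a short-circuited stub, Z_in = jZ_0·tan(βl)

Z_in ≈ +j151 Ω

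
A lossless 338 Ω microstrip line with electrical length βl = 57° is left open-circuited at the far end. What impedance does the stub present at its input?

tan(βl) = 1.54
For an open-circuited stub, Z_in = −jZ_0·cot(βl) = −jZ_0/tan(βl)

Z_in ≈ −j219 Ω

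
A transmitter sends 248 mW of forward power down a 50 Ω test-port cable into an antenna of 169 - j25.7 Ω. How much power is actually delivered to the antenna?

P_delivered ≈ 172 mW

|Γ| = |(119 − j25.7)/(219 − j25.7)| = 0.552
|Γ|² = 0.305
P_refl = |Γ|²·P_inc = 75.6 mW, P_del = (1 − |Γ|²)·P_inc = 172 mW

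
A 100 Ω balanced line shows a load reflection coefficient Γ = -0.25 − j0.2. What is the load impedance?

Z_L = Z_0·(1 + Γ)/(1 − Γ) = 100·(0.75 − j0.2)/(1.25 + j0.2)

Z_L ≈ 56 − j25 Ω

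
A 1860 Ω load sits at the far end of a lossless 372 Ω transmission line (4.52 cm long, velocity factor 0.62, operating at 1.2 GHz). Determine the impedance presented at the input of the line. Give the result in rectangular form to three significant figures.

Z_in ≈ 79.5 + j95.3 Ω

λ = v/f = 0.62·c / 1.2 GHz = 0.155 m
βl = 2π·l/λ = 2π × 0.292 = 105°
tan(βl) = tan(105°) = -3.74
Z_in = Z_0·(Z_L + jZ_0·tanβl)/(Z_0 + jZ_L·tanβl)
     = 372·(1860 − j1390)/(372 − j6950)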